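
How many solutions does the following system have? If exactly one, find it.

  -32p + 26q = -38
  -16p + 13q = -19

Row-reduce:
R1 ← R1 / (-32).
R2 ← R2 + 16·R1.
Rank is 1 with 2 unknowns, leaving q free.

infinitely many solutions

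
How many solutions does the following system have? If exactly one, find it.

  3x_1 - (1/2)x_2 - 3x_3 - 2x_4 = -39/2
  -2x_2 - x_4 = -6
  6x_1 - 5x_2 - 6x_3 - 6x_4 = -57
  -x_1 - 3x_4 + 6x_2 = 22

no solution

Row-reduce:
R1 ← R1 / (3).
R3 ← R3 − 6·R1.
R4 ← R4 + 1·R1.
R2 ← R2 / (-2).
R1 ← R1 + 1/6·R2.
R3 ← R3 + 4·R2.
R4 ← R4 − 35/6·R2.
Swap R3 and R4.
R3 ← R3 / (-1).
R1 ← R1 + 1·R3.
Row 4 reduces to 0 = -6, a contradiction. The system is inconsistent.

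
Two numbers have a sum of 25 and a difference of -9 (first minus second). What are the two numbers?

first number: 8, second number: 17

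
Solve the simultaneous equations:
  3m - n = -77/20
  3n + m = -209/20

m = -11/5, n = -11/4

Row-reduce the augmented matrix:
R1 ← R1 / (3).
R2 ← R2 − 1·R1.
R2 ← R2 / (10/3).
R1 ← R1 + 1/3·R2.
Reading off the reduced rows gives m = -11/5, n = -11/4.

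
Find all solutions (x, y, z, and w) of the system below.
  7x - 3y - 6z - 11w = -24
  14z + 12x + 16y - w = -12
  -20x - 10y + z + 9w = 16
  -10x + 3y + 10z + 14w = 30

Row-reduce the augmented matrix:
R1 ← R1 / (7).
R2 ← R2 − 12·R1.
R3 ← R3 + 20·R1.
R4 ← R4 + 10·R1.
R2 ← R2 / (148/7).
R1 ← R1 + 3/7·R2.
R3 ← R3 + 130/7·R2.
R4 ← R4 + 9/7·R2.
R3 ← R3 / (192/37).
R1 ← R1 + 27/74·R3.
R2 ← R2 − 85/74·R3.
R4 ← R4 − 215/74·R3.
R4 ← R4 / (2417/768).
R1 ← R1 + 431/256·R4.
R2 ← R2 − 1795/768·R4.
R3 ← R3 + 499/384·R4.
Reading off the reduced rows gives x = 2, y = -2, z = 0, w = 4.

x = 2, y = -2, z = 0, w = 4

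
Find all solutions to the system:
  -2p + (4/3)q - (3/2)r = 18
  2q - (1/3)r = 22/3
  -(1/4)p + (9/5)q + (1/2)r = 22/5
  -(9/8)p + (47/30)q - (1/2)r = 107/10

Row-reduce:
R1 ← R1 / (-2).
R3 ← R3 + 1/4·R1.
R4 ← R4 + 9/8·R1.
R2 ← R2 / (2).
R1 ← R1 + 2/3·R2.
R3 ← R3 − 49/30·R2.
R4 ← R4 − 49/60·R2.
R3 ← R3 / (691/720).
R1 ← R1 − 23/36·R3.
R2 ← R2 + 1/6·R3.
R4 ← R4 − 691/1440·R3.
Row 4 reduces to 0 = -1/2, a contradiction. The system is inconsistent.

no solution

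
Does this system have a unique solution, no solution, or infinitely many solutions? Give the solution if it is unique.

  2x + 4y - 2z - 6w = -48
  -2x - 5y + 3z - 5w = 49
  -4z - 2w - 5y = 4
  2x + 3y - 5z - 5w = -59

Row-reduce the augmented matrix:
R1 ← R1 / (2).
R2 ← R2 + 2·R1.
R4 ← R4 − 2·R1.
R2 ← R2 / (-1).
R1 ← R1 − 2·R2.
R3 ← R3 + 5·R2.
R4 ← R4 + 1·R2.
R3 ← R3 / (-9).
R1 ← R1 − 1·R3.
R2 ← R2 + 1·R3.
R4 ← R4 + 4·R3.
R4 ← R4 / (-104/9).
R1 ← R1 + 172/9·R4.
R2 ← R2 − 46/9·R4.
R3 ← R3 + 53/9·R4.
Reading off the reduced rows gives x = -3, y = -6, z = 6, w = 1.

x = -3, y = -6, z = 6, w = 1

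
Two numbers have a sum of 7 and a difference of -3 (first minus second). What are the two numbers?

Let x = first number, y = second number.
  x + y = 7
  x - y = -3
From equation 1: x = 7 − y.
Substitute into equation 2 and solve: y = 5.
Then x = 2.

first number: 2, second number: 5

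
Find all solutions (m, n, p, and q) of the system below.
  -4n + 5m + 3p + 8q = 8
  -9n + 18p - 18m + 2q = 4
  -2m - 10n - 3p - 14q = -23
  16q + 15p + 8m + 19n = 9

Row-reduce the augmented matrix:
R1 ← R1 / (5).
R2 ← R2 + 18·R1.
R3 ← R3 + 2·R1.
R4 ← R4 − 8·R1.
R2 ← R2 / (-117/5).
R1 ← R1 + 4/5·R2.
R3 ← R3 + 58/5·R2.
R4 ← R4 − 127/5·R2.
R3 ← R3 / (-209/13).
R1 ← R1 + 5/13·R3.
R2 ← R2 + 16/13·R3.
R4 ← R4 − 539/13·R3.
R4 ← R4 / (-1744/57).
R1 ← R1 − 734/627·R4.
R2 ← R2 − 142/209·R4.
R3 ← R3 − 3050/1881·R4.
Reading off the reduced rows gives m = -1, n = 0, p = -1, q = 2.

m = -1, n = 0, p = -1, q = 2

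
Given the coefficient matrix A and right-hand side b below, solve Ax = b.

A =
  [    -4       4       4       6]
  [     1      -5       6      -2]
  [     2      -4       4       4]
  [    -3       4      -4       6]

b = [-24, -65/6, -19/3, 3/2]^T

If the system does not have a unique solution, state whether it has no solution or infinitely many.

Row-reduce the augmented matrix:
R1 ← R1 / (-4).
R2 ← R2 − 1·R1.
R3 ← R3 − 2·R1.
R4 ← R4 + 3·R1.
R2 ← R2 / (-4).
R1 ← R1 + 1·R2.
R3 ← R3 + 2·R2.
R4 ← R4 − 1·R2.
R3 ← R3 / (5/2).
R1 ← R1 + 11/4·R3.
R2 ← R2 + 7/4·R3.
R4 ← R4 + 21/4·R3.
R4 ← R4 / (83/5).
R1 ← R1 − 33/5·R4.
R2 ← R2 − 26/5·R4.
R3 ← R3 − 29/10·R4.
Reading off the reduced rows gives x_1 = 3/2, x_2 = -1, x_3 = -3, x_4 = -1/3.

x_1 = 3/2, x_2 = -1, x_3 = -3, x_4 = -1/3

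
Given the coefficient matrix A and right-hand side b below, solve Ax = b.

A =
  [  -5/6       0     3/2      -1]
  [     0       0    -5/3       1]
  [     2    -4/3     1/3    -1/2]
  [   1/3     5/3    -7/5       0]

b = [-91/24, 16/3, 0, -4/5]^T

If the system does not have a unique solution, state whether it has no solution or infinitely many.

x_1 = -5/4, x_2 = -11/4, x_3 = -3, x_4 = 1/3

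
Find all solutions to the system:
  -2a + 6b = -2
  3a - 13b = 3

a = 1, b = 0

Row-reduce the augmented matrix:
R1 ← R1 / (-2).
R2 ← R2 − 3·R1.
R2 ← R2 / (-4).
R1 ← R1 + 3·R2.
Reading off the reduced rows gives a = 1, b = 0.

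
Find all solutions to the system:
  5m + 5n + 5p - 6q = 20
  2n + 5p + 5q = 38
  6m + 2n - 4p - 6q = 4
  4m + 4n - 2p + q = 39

m = 5, n = 4, p = 1, q = 5

Row-reduce the augmented matrix:
R1 ← R1 / (5).
R3 ← R3 − 6·R1.
R4 ← R4 − 4·R1.
R2 ← R2 / (2).
R1 ← R1 − 1·R2.
R3 ← R3 + 4·R2.
Swap R3 and R4.
R3 ← R3 / (-6).
R1 ← R1 + 3/2·R3.
R2 ← R2 − 5/2·R3.
R4 ← R4 / (56/5).
R1 ← R1 + 103/20·R4.
R2 ← R2 − 59/12·R4.
R3 ← R3 + 29/30·R4.
Reading off the reduced rows gives m = 5, n = 4, p = 1, q = 5.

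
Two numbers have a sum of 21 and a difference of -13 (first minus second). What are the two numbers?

Let x = first number, y = second number.
  x + y = 21
  x - y = -13
Row-reduce the augmented matrix:
R2 ← R2 − 1·R1.
R2 ← R2 / (-2).
R1 ← R1 − 1·R2.
Reading off the reduced rows gives x = 4, y = 17.

first number: 4, second number: 17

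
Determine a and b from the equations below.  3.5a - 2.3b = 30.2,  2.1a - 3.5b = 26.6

Row-reduce the augmented matrix:
R1 ← R1 / (7/2).
R2 ← R2 − 21/10·R1.
R2 ← R2 / (-53/25).
R1 ← R1 + 23/35·R2.
Reading off the reduced rows gives a = 6, b = -4.

a = 6, b = -4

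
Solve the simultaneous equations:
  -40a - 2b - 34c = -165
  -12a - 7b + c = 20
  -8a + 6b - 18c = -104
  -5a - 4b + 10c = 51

Row-reduce:
R1 ← R1 / (-40).
R2 ← R2 + 12·R1.
R3 ← R3 + 8·R1.
R4 ← R4 + 5·R1.
R2 ← R2 / (-32/5).
R1 ← R1 − 1/20·R2.
R3 ← R3 − 32/5·R2.
R4 ← R4 + 15/4·R2.
Swap R3 and R4.
R3 ← R3 / (123/16).
R1 ← R1 − 15/16·R3.
R2 ← R2 + 7/4·R3.
Row 4 reduces to 0 = -3/2, a contradiction. The system is inconsistent.

no solution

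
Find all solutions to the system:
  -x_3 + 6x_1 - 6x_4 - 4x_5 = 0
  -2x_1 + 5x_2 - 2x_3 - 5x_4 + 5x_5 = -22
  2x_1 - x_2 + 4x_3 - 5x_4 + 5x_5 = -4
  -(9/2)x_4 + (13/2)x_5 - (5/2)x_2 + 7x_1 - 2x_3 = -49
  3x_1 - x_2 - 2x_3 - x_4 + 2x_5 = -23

Row-reduce:
R1 ← R1 / (6).
R2 ← R2 + 2·R1.
R3 ← R3 − 2·R1.
R4 ← R4 − 7·R1.
R5 ← R5 − 3·R1.
R2 ← R2 / (5).
R3 ← R3 + 1·R2.
R4 ← R4 + 5/2·R2.
R5 ← R5 + 1·R2.
R3 ← R3 / (58/15).
R1 ← R1 + 1/6·R3.
R2 ← R2 + 7/15·R3.
R4 ← R4 + 2·R3.
R5 ← R5 + 59/30·R3.
R4 ← R4 / (-95/29).
R1 ← R1 + 69/58·R4.
R2 ← R2 + 56/29·R4.
R3 ← R3 + 33/29·R4.
R5 ← R5 + 95/58·R4.
Row 5 reduces to 0 = 1/2, a contradiction. The system is inconsistent.

no solution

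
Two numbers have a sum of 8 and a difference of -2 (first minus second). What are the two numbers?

first number: 3, second number: 5

Let x = first number, y = second number.
  y + x = 8
  x - y = -2
From equation 1: x = 8 − y.
Substitute into equation 2 and solve: y = 5.
Then x = 3.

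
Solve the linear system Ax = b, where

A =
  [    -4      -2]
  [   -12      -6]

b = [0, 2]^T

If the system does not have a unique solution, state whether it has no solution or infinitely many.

no solution

Row-reduce:
R1 ← R1 / (-4).
R2 ← R2 + 12·R1.
Row 2 reduces to 0 = 2, a contradiction. The system is inconsistent.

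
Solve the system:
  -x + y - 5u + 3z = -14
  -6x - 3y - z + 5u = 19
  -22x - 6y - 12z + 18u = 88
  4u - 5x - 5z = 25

infinitely many solutions

Row-reduce:
R1 ← R1 / (-1).
R2 ← R2 + 6·R1.
R3 ← R3 + 22·R1.
R4 ← R4 + 5·R1.
R2 ← R2 / (-9).
R1 ← R1 + 1·R2.
R3 ← R3 + 28·R2.
R4 ← R4 + 5·R2.
R3 ← R3 / (-170/9).
R1 ← R1 + 8/9·R3.
R2 ← R2 − 19/9·R3.
R4 ← R4 + 85/9·R3.
Rank is 3 with 4 unknowns, leaving u free.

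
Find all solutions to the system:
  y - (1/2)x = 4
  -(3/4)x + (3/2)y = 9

no solution

Row-reduce:
R1 ← R1 / (-1/2).
R2 ← R2 + 3/4·R1.
Row 2 reduces to 0 = 3, a contradiction. The system is inconsistent.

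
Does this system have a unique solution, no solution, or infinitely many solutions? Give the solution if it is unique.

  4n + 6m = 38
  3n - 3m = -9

m = 5, n = 2

Row-reduce the augmented matrix:
R1 ← R1 / (6).
R2 ← R2 + 3·R1.
R2 ← R2 / (5).
R1 ← R1 − 2/3·R2.
Reading off the reduced rows gives m = 5, n = 2.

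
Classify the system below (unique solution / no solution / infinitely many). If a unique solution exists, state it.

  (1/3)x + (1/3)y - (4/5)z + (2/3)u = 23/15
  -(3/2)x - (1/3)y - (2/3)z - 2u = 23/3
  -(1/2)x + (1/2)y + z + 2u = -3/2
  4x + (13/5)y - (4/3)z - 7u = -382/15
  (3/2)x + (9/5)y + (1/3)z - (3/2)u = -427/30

x = -4, y = -3, z = -4, u = 1

Row-reduce the augmented matrix:
R1 ← R1 / (1/3).
R2 ← R2 + 3/2·R1.
R3 ← R3 + 1/2·R1.
R4 ← R4 − 4·R1.
R5 ← R5 − 3/2·R1.
R2 ← R2 / (7/6).
R1 ← R1 − 1·R2.
R3 ← R3 − 1·R2.
R4 ← R4 + 7/5·R2.
R5 ← R5 − 3/10·R2.
R3 ← R3 / (121/35).
R1 ← R1 − 44/35·R3.
R2 ← R2 + 128/35·R3.
R4 ← R4 − 236/75·R3.
R5 ← R5 − 2641/525·R3.
R4 ← R4 / (-9529/605).
R1 ← R1 − 4/11·R4.
R2 ← R2 − 378/121·R4.
R3 ← R3 − 75/121·R4.
R5 ← R5 + 9529/1210·R4.
R5 reduces to 0 = 0, so the extra equation is consistent.
Reading off the reduced rows gives x = -4, y = -3, z = -4, u = 1.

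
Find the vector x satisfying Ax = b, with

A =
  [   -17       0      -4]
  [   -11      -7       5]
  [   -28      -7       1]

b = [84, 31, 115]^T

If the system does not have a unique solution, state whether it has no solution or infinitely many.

infinitely many solutions

Row-reduce:
R1 ← R1 / (-17).
R2 ← R2 + 11·R1.
R3 ← R3 + 28·R1.
R2 ← R2 / (-7).
R3 ← R3 + 7·R2.
Rank is 2 with 3 unknowns, leaving x_3 free.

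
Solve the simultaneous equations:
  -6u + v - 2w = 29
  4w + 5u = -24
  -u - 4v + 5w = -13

u = -4, v = 3, w = -1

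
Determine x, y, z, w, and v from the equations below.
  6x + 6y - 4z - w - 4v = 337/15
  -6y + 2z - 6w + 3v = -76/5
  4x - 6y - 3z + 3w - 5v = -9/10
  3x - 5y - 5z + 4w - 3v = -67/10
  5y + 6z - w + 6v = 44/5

Row-reduce the augmented matrix:
R1 ← R1 / (6).
R3 ← R3 − 4·R1.
R4 ← R4 − 3·R1.
R2 ← R2 / (-6).
R1 ← R1 − 1·R2.
R3 ← R3 + 10·R2.
R4 ← R4 + 8·R2.
R5 ← R5 − 5·R2.
R3 ← R3 / (-11/3).
R1 ← R1 + 1/3·R3.
R2 ← R2 + 1/3·R3.
R4 ← R4 + 17/3·R3.
R5 ← R5 − 23/3·R3.
R4 ← R4 / (-569/66).
R1 ← R1 + 53/22·R4.
R2 ← R2 + 8/33·R4.
R3 ← R3 + 41/11·R4.
R5 ← R5 − 745/33·R4.
R5 ← R5 / (11097/1138).
R1 ← R1 + 1445/1138·R5.
R2 ← R2 + 13/1138·R5.
R3 ← R3 + 420/569·R5.
R4 ← R4 + 418/569·R5.
Reading off the reduced rows gives x = 5/3, y = 2, z = 3/2, w = 1/5, v = -5/3.

x = 5/3, y = 2, z = 3/2, w = 1/5, v = -5/3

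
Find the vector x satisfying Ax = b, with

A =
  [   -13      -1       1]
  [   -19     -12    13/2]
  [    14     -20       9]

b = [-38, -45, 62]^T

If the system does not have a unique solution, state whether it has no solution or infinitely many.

infinitely many solutions

Row-reduce:
R1 ← R1 / (-13).
R2 ← R2 + 19·R1.
R3 ← R3 − 14·R1.
R2 ← R2 / (-137/13).
R1 ← R1 − 1/13·R2.
R3 ← R3 + 274/13·R2.
Rank is 2 with 3 unknowns, leaving x_3 free.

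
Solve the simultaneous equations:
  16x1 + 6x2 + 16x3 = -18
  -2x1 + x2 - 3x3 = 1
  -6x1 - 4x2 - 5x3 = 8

Row-reduce:
R1 ← R1 / (16).
R2 ← R2 + 2·R1.
R3 ← R3 + 6·R1.
R2 ← R2 / (7/4).
R1 ← R1 − 3/8·R2.
R3 ← R3 + 7/4·R2.
Rank is 2 with 3 unknowns, leaving x3 free.

infinitely many solutions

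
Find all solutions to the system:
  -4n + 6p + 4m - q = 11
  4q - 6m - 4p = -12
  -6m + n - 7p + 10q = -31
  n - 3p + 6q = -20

no solution

Row-reduce:
R1 ← R1 / (4).
R2 ← R2 + 6·R1.
R3 ← R3 + 6·R1.
R2 ← R2 / (-6).
R1 ← R1 + 1·R2.
R3 ← R3 + 5·R2.
R4 ← R4 − 1·R2.
R3 ← R3 / (-13/6).
R1 ← R1 − 2/3·R3.
R2 ← R2 + 5/6·R3.
R4 ← R4 + 13/6·R3.
Row 4 reduces to 0 = -1, a contradiction. The system is inconsistent.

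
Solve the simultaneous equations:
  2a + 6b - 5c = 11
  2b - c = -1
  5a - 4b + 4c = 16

a = 4, b = -2, c = -3

Row-reduce the augmented matrix:
R1 ← R1 / (2).
R3 ← R3 − 5·R1.
R2 ← R2 / (2).
R1 ← R1 − 3·R2.
R3 ← R3 + 19·R2.
R3 ← R3 / (7).
R1 ← R1 + 1·R3.
R2 ← R2 + 1/2·R3.
Reading off the reduced rows gives a = 4, b = -2, c = -3.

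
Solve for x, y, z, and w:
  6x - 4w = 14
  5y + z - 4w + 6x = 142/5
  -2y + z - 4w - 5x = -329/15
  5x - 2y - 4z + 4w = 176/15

x = 8/3, y = 3, z = -3/5, w = 1/2

Row-reduce the augmented matrix:
R1 ← R1 / (6).
R2 ← R2 − 6·R1.
R3 ← R3 + 5·R1.
R4 ← R4 − 5·R1.
R2 ← R2 / (5).
R3 ← R3 + 2·R2.
R4 ← R4 + 2·R2.
R3 ← R3 / (7/5).
R2 ← R2 − 1/5·R3.
R4 ← R4 + 18/5·R3.
R4 ← R4 / (-242/21).
R1 ← R1 + 2/3·R4.
R2 ← R2 − 22/21·R4.
R3 ← R3 + 110/21·R4.
Reading off the reduced rows gives x = 8/3, y = 3, z = -3/5, w = 1/2.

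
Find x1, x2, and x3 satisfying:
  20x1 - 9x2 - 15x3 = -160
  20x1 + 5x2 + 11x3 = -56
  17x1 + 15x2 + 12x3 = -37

Row-reduce the augmented matrix:
R1 ← R1 / (20).
R2 ← R2 − 20·R1.
R3 ← R3 − 17·R1.
R2 ← R2 / (14).
R1 ← R1 + 9/20·R2.
R3 ← R3 − 453/20·R2.
R3 ← R3 / (-606/35).
R1 ← R1 − 3/35·R3.
R2 ← R2 − 13/7·R3.
Reading off the reduced rows gives x1 = -5, x2 = 0, x3 = 4.

x1 = -5, x2 = 0, x3 = 4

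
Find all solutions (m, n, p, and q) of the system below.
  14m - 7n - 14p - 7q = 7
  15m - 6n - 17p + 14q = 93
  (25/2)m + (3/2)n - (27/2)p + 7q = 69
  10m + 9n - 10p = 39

Row-reduce:
R1 ← R1 / (14).
R2 ← R2 − 15·R1.
R3 ← R3 − 25/2·R1.
R4 ← R4 − 10·R1.
R2 ← R2 / (3/2).
R1 ← R1 + 1/2·R2.
R3 ← R3 − 31/4·R2.
R4 ← R4 − 14·R2.
R3 ← R3 / (28/3).
R1 ← R1 + 5/3·R3.
R2 ← R2 + 4/3·R3.
R4 ← R4 − 56/3·R3.
Row 4 reduces to 0 = -6, a contradiction. The system is inconsistent.

no solution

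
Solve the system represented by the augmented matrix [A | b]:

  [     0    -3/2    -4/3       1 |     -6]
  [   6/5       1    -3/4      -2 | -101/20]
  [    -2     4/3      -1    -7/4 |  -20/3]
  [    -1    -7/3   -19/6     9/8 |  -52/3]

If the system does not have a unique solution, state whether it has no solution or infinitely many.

no solution

Row-reduce:
Swap R1 and R2.
R1 ← R1 / (6/5).
R3 ← R3 + 2·R1.
R4 ← R4 + 1·R1.
R2 ← R2 / (-3/2).
R1 ← R1 − 5/6·R2.
R3 ← R3 − 3·R2.
R4 ← R4 + 3/2·R2.
R3 ← R3 / (-59/12).
R1 ← R1 + 295/216·R3.
R2 ← R2 − 8/9·R3.
R4 ← R4 + 59/24·R3.
Row 4 reduces to 0 = -2, a contradiction. The system is inconsistent.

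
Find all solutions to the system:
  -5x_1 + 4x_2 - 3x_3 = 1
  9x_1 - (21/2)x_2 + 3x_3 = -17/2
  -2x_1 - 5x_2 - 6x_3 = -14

Row-reduce:
R1 ← R1 / (-5).
R2 ← R2 − 9·R1.
R3 ← R3 + 2·R1.
R2 ← R2 / (-33/10).
R1 ← R1 + 4/5·R2.
R3 ← R3 + 33/5·R2.
Row 3 reduces to 0 = -1, a contradiction. The system is inconsistent.

no solution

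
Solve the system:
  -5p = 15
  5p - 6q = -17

Row-reduce the augmented matrix:
R1 ← R1 / (-5).
R2 ← R2 − 5·R1.
R2 ← R2 / (-6).
Reading off the reduced rows gives p = -3, q = 1/3.

p = -3, q = 1/3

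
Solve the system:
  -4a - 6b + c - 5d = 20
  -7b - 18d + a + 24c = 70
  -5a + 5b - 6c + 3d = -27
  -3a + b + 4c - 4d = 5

no solution

Row-reduce:
R1 ← R1 / (-4).
R2 ← R2 − 1·R1.
R3 ← R3 + 5·R1.
R4 ← R4 + 3·R1.
R2 ← R2 / (-17/2).
R1 ← R1 − 3/2·R2.
R3 ← R3 − 25/2·R2.
R4 ← R4 − 11/2·R2.
R3 ← R3 / (483/17).
R1 ← R1 − 137/34·R3.
R2 ← R2 + 97/34·R3.
R4 ← R4 − 322/17·R3.
Row 4 reduces to 0 = -1/3, a contradiction. The system is inconsistent.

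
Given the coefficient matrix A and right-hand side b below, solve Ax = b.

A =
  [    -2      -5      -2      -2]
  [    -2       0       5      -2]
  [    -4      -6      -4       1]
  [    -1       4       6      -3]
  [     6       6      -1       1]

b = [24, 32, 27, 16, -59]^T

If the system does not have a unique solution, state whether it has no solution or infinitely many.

x_1 = -5, x_2 = -4, x_3 = 4, x_4 = -1

Row-reduce the augmented matrix:
R1 ← R1 / (-2).
R2 ← R2 + 2·R1.
R3 ← R3 + 4·R1.
R4 ← R4 + 1·R1.
R5 ← R5 − 6·R1.
R2 ← R2 / (5).
R1 ← R1 − 5/2·R2.
R3 ← R3 − 4·R2.
R4 ← R4 − 13/2·R2.
R5 ← R5 + 9·R2.
R3 ← R3 / (-28/5).
R1 ← R1 + 5/2·R3.
R2 ← R2 − 7/5·R3.
R4 ← R4 + 21/10·R3.
R5 ← R5 − 28/5·R3.
R4 ← R4 / (-31/8).
R1 ← R1 + 69/56·R4.
R2 ← R2 − 5/4·R4.
R3 ← R3 + 25/28·R4.
R5 reduces to 0 = 0, so the extra equation is consistent.
Reading off the reduced rows gives x_1 = -5, x_2 = -4, x_3 = 4, x_4 = -1.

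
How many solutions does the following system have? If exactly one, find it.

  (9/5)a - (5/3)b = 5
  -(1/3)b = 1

a = 0, b = -3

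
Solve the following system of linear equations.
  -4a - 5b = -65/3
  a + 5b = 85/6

a = 5/2, b = 7/3

Row-reduce the augmented matrix:
R1 ← R1 / (-4).
R2 ← R2 − 1·R1.
R2 ← R2 / (15/4).
R1 ← R1 − 5/4·R2.
Reading off the reduced rows gives a = 5/2, b = 7/3.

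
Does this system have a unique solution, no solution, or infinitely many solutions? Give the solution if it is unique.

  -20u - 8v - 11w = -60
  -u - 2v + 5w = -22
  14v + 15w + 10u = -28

u = 6, v = -2, w = -4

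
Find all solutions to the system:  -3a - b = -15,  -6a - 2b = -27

no solution

Row-reduce:
R1 ← R1 / (-3).
R2 ← R2 + 6·R1.
Row 2 reduces to 0 = 3, a contradiction. The system is inconsistent.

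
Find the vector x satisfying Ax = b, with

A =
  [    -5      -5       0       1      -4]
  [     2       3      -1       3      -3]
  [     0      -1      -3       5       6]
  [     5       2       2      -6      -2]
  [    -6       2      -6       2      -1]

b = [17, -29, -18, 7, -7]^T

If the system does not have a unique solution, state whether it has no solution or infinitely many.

x_1 = -3, x_2 = -2, x_3 = 2, x_4 = -4, x_5 = 1

Row-reduce the augmented matrix:
R1 ← R1 / (-5).
R2 ← R2 − 2·R1.
R4 ← R4 − 5·R1.
R5 ← R5 + 6·R1.
R1 ← R1 − 1·R2.
R3 ← R3 + 1·R2.
R4 ← R4 + 3·R2.
R5 ← R5 − 8·R2.
R3 ← R3 / (-4).
R1 ← R1 − 1·R3.
R2 ← R2 + 1·R3.
R4 ← R4 + 1·R3.
R5 ← R5 − 2·R3.
R4 ← R4 / (31/10).
R1 ← R1 + 3/2·R4.
R2 ← R2 − 13/10·R4.
R3 ← R3 + 21/10·R4.
R5 ← R5 + 111/5·R4.
R5 ← R5 / (-103).
R1 ← R1 + 4·R5.
R2 ← R2 − 7/2·R5.
R3 ← R3 + 14·R5.
R4 ← R4 + 13/2·R5.
Reading off the reduced rows gives x_1 = -3, x_2 = -2, x_3 = 2, x_4 = -4, x_5 = 1.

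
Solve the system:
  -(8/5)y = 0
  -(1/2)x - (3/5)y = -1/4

x = 1/2, y = 0

Row-reduce the augmented matrix:
Swap R1 and R2.
R1 ← R1 / (-1/2).
R2 ← R2 / (-8/5).
R1 ← R1 − 6/5·R2.
Reading off the reduced rows gives x = 1/2, y = 0.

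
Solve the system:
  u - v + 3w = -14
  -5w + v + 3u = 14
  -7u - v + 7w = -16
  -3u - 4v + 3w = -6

no solution

Row-reduce:
R2 ← R2 − 3·R1.
R3 ← R3 + 7·R1.
R4 ← R4 + 3·R1.
R2 ← R2 / (4).
R1 ← R1 + 1·R2.
R3 ← R3 + 8·R2.
R4 ← R4 + 7·R2.
Swap R3 and R4.
R3 ← R3 / (-25/2).
R1 ← R1 + 1/2·R3.
R2 ← R2 + 7/2·R3.
Row 4 reduces to 0 = -2, a contradiction. The system is inconsistent.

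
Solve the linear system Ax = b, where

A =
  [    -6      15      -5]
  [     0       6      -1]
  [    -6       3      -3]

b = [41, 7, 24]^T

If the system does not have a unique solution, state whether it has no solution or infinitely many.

no solution

Row-reduce:
R1 ← R1 / (-6).
R3 ← R3 + 6·R1.
R2 ← R2 / (6).
R1 ← R1 + 5/2·R2.
R3 ← R3 + 12·R2.
Row 3 reduces to 0 = -3, a contradiction. The system is inconsistent.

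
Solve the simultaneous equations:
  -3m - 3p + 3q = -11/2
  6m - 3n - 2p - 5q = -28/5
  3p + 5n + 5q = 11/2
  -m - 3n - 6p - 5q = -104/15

m = -2/3, n = 6/5, p = 3/2, q = -1

Row-reduce the augmented matrix:
R1 ← R1 / (-3).
R2 ← R2 − 6·R1.
R4 ← R4 + 1·R1.
R2 ← R2 / (-3).
R3 ← R3 − 5·R2.
R4 ← R4 + 3·R2.
R3 ← R3 / (-31/3).
R1 ← R1 − 1·R3.
R2 ← R2 − 8/3·R3.
R4 ← R4 − 3·R3.
R4 ← R4 / (-157/31).
R1 ← R1 + 11/31·R4.
R2 ← R2 − 43/31·R4.
R3 ← R3 + 20/31·R4.
Reading off the reduced rows gives m = -2/3, n = 6/5, p = 3/2, q = -1.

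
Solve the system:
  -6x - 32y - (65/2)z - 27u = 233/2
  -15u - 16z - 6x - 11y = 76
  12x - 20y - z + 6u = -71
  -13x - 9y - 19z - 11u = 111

Row-reduce:
R1 ← R1 / (-6).
R2 ← R2 + 6·R1.
R3 ← R3 − 12·R1.
R4 ← R4 + 13·R1.
R2 ← R2 / (21).
R1 ← R1 − 16/3·R2.
R3 ← R3 + 84·R2.
R4 ← R4 − 181/3·R2.
Swap R3 and R4.
R3 ← R3 / (337/84).
R1 ← R1 − 103/84·R3.
R2 ← R2 − 11/14·R3.
Rank is 3 with 4 unknowns, leaving u free.

infinitely many solutions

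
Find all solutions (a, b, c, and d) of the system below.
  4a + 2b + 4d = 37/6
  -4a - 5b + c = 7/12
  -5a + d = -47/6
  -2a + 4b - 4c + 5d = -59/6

Row-reduce the augmented matrix:
R1 ← R1 / (4).
R2 ← R2 + 4·R1.
R3 ← R3 + 5·R1.
R4 ← R4 + 2·R1.
R2 ← R2 / (-3).
R1 ← R1 − 1/2·R2.
R3 ← R3 − 5/2·R2.
R4 ← R4 − 5·R2.
R3 ← R3 / (5/6).
R1 ← R1 − 1/6·R3.
R2 ← R2 + 1/3·R3.
R4 ← R4 + 7/3·R3.
R4 ← R4 / (199/5).
R1 ← R1 + 1/5·R4.
R2 ← R2 − 12/5·R4.
R3 ← R3 − 56/5·R4.
Reading off the reduced rows gives a = 5/3, b = -5/4, c = 1, d = 1/2.

a = 5/3, b = -5/4, c = 1, d = 1/2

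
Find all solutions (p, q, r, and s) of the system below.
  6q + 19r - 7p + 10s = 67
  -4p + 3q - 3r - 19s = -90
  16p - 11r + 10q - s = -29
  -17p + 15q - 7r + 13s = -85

Row-reduce the augmented matrix:
R1 ← R1 / (-7).
R2 ← R2 + 4·R1.
R3 ← R3 − 16·R1.
R4 ← R4 + 17·R1.
R2 ← R2 / (-3/7).
R1 ← R1 + 6/7·R2.
R3 ← R3 − 166/7·R2.
R4 ← R4 − 3/7·R2.
R3 ← R3 / (-2203/3).
R1 ← R1 − 25·R3.
R2 ← R2 − 97/3·R3.
R4 ← R4 + 67·R3.
R4 ← R4 / (191171/2203).
R1 ← R1 − 4819/2203·R4.
R2 ← R2 + 3490/2203·R4.
R3 ← R3 − 4037/2203·R4.
Reading off the reduced rows gives p = 3, q = -3, r = 4, s = 3.

p = 3, q = -3, r = 4, s = 3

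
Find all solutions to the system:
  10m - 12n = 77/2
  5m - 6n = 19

no solution

Row-reduce:
R1 ← R1 / (10).
R2 ← R2 − 5·R1.
Row 2 reduces to 0 = -1/4, a contradiction. The system is inconsistent.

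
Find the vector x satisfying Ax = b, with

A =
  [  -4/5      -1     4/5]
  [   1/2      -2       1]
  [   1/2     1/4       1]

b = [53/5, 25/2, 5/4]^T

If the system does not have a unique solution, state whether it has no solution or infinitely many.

x_1 = -3, x_2 = -5, x_3 = 4

Row-reduce the augmented matrix:
R1 ← R1 / (-4/5).
R2 ← R2 − 1/2·R1.
R3 ← R3 − 1/2·R1.
R2 ← R2 / (-21/8).
R1 ← R1 − 5/4·R2.
R3 ← R3 + 3/8·R2.
R3 ← R3 / (9/7).
R1 ← R1 + 2/7·R3.
R2 ← R2 + 4/7·R3.
Reading off the reduced rows gives x_1 = -3, x_2 = -5, x_3 = 4.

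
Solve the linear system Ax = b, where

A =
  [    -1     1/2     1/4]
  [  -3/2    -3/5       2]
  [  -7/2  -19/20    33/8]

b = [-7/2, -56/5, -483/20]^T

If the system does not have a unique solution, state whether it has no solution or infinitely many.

infinitely many solutions

Row-reduce:
R1 ← R1 / (-1).
R2 ← R2 + 3/2·R1.
R3 ← R3 + 7/2·R1.
R2 ← R2 / (-27/20).
R1 ← R1 + 1/2·R2.
R3 ← R3 + 27/10·R2.
Rank is 2 with 3 unknowns, leaving x_3 free.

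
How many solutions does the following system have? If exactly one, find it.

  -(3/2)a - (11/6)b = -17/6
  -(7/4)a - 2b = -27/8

Row-reduce the augmented matrix:
R1 ← R1 / (-3/2).
R2 ← R2 + 7/4·R1.
R2 ← R2 / (5/36).
R1 ← R1 − 11/9·R2.
Reading off the reduced rows gives a = 5/2, b = -1/2.

a = 5/2, b = -1/2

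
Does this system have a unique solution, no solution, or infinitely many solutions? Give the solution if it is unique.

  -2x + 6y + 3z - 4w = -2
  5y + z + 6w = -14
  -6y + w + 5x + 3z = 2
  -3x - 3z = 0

x = 2, y = 0, z = -2, w = -2

Row-reduce the augmented matrix:
R1 ← R1 / (-2).
R3 ← R3 − 5·R1.
R4 ← R4 + 3·R1.
R2 ← R2 / (5).
R1 ← R1 + 3·R2.
R3 ← R3 − 9·R2.
R4 ← R4 + 9·R2.
R3 ← R3 / (87/10).
R1 ← R1 + 9/10·R3.
R2 ← R2 − 1/5·R3.
R4 ← R4 + 57/10·R3.
R4 ← R4 / (111/29).
R1 ← R1 − 103/29·R4.
R2 ← R2 − 48/29·R4.
R3 ← R3 + 66/29·R4.
Reading off the reduced rows gives x = 2, y = 0, z = -2, w = -2.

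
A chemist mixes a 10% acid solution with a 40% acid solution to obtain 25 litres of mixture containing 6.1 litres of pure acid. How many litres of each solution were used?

litres of solution A: 13, litres of solution B: 12

Let a = litres of solution A, b = litres of solution B.
  a + b = 25
  (1/10)a + (2/5)b = 61/10
From equation 1: a = 25 − b.
Substitute into equation 2 and solve: b = 12.
Then a = 13.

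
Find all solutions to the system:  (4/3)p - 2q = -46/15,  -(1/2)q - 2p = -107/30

Row-reduce the augmented matrix:
R1 ← R1 / (4/3).
R2 ← R2 + 2·R1.
R2 ← R2 / (-7/2).
R1 ← R1 + 3/2·R2.
Reading off the reduced rows gives p = 6/5, q = 7/3.

p = 6/5, q = 7/3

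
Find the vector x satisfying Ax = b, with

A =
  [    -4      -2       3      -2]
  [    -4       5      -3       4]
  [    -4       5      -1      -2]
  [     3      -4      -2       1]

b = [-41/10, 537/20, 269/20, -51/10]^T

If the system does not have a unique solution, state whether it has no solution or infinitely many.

x_1 = -2, x_2 = 5/4, x_3 = -11/5, x_4 = 3/2

Row-reduce the augmented matrix:
R1 ← R1 / (-4).
R2 ← R2 + 4·R1.
R3 ← R3 + 4·R1.
R4 ← R4 − 3·R1.
R2 ← R2 / (7).
R1 ← R1 − 1/2·R2.
R3 ← R3 − 7·R2.
R4 ← R4 + 11/2·R2.
R3 ← R3 / (2).
R1 ← R1 + 9/28·R3.
R2 ← R2 + 6/7·R3.
R4 ← R4 + 125/28·R3.
R4 ← R4 / (-257/28).
R1 ← R1 + 25/28·R4.
R2 ← R2 + 12/7·R4.
R3 ← R3 + 3·R4.
Reading off the reduced rows gives x_1 = -2, x_2 = 5/4, x_3 = -11/5, x_4 = 3/2.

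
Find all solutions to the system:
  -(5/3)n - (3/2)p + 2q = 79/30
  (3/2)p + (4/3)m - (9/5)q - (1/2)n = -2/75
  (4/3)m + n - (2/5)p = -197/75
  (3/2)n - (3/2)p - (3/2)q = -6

m = -1/2, n = -7/5, p = 7/5, q = 6/5

Row-reduce the augmented matrix:
Swap R1 and R2.
R1 ← R1 / (4/3).
R3 ← R3 − 4/3·R1.
R2 ← R2 / (-5/3).
R1 ← R1 + 3/8·R2.
R3 ← R3 − 3/2·R2.
R4 ← R4 − 3/2·R2.
R3 ← R3 / (-13/4).
R1 ← R1 − 117/80·R3.
R2 ← R2 − 9/10·R3.
R4 ← R4 + 57/20·R3.
R4 ← R4 / (-1857/650).
R1 ← R1 + 9/50·R4.
R2 ← R2 + 66/325·R4.
R3 ← R3 + 72/65·R4.
Reading off the reduced rows gives m = -1/2, n = -7/5, p = 7/5, q = 6/5.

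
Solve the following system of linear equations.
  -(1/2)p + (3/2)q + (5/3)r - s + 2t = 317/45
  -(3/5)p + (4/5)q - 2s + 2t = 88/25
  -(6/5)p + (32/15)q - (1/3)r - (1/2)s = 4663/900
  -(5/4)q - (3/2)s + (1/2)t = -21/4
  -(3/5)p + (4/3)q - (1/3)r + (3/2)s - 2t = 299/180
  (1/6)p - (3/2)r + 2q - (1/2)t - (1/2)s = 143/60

p = -1, q = 12/5, r = -1/3, s = 5/2, t = 3

Row-reduce the augmented matrix:
R1 ← R1 / (-1/2).
R2 ← R2 + 3/5·R1.
R3 ← R3 + 6/5·R1.
R5 ← R5 + 3/5·R1.
R6 ← R6 − 1/6·R1.
R2 ← R2 / (-1).
R1 ← R1 + 3·R2.
R3 ← R3 + 22/15·R2.
R4 ← R4 + 5/4·R2.
R5 ← R5 + 7/15·R2.
R6 ← R6 − 5/2·R2.
R3 ← R3 / (-7/5).
R1 ← R1 − 8/3·R3.
R2 ← R2 − 2·R3.
R4 ← R4 − 5/2·R3.
R5 ← R5 + 7/5·R3.
R6 ← R6 + 107/18·R3.
R4 ← R4 / (419/84).
R1 ← R1 − 646/63·R4.
R2 ← R2 − 109/21·R4.
R3 ← R3 + 461/210·R4.
R6 ← R6 + 60037/3780·R4.
Swap R5 and R6.
R5 ← R5 / (-28027/7542).
R1 ← R1 − 3250/1257·R5.
R2 ← R2 − 490/419·R5.
R3 ← R3 − 58/419·R5.
R4 ← R4 + 548/419·R5.
R6 reduces to 0 = 0, so the extra equation is consistent.
Reading off the reduced rows gives p = -1, q = 12/5, r = -1/3, s = 5/2, t = 3.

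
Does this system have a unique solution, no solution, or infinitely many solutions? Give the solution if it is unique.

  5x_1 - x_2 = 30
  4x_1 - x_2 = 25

x_1 = 5, x_2 = -5

From equation 1: x_2 = -30 + 5·x_1.
Substitute into equation 2 and solve: x_1 = 5.
Then x_2 = -5.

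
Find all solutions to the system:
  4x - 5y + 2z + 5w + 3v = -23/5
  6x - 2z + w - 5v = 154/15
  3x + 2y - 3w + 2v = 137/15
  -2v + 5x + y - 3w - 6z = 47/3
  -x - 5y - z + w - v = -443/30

x = 8/5, y = 3, z = -3/2, w = 1, v = 2/3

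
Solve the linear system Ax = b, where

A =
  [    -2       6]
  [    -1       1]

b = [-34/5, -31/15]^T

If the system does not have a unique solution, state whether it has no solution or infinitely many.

x_1 = 7/5, x_2 = -2/3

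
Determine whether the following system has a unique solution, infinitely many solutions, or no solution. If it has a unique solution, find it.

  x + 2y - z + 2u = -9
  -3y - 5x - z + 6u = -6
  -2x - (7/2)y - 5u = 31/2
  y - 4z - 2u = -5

Row-reduce:
R2 ← R2 + 5·R1.
R3 ← R3 + 2·R1.
R2 ← R2 / (7).
R1 ← R1 − 2·R2.
R3 ← R3 − 1/2·R2.
R4 ← R4 − 1·R2.
R3 ← R3 / (-11/7).
R1 ← R1 − 5/7·R3.
R2 ← R2 + 6/7·R3.
R4 ← R4 + 22/7·R3.
Rank is 3 with 4 unknowns, leaving u free.

infinitely many solutions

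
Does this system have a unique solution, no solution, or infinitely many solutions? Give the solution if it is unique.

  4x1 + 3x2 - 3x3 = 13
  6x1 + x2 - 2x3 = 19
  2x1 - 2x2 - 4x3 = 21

Row-reduce the augmented matrix:
R1 ← R1 / (4).
R2 ← R2 − 6·R1.
R3 ← R3 − 2·R1.
R2 ← R2 / (-7/2).
R1 ← R1 − 3/4·R2.
R3 ← R3 + 7/2·R2.
R3 ← R3 / (-5).
R1 ← R1 + 3/14·R3.
R2 ← R2 + 5/7·R3.
Reading off the reduced rows gives x1 = 5/2, x2 = -2, x3 = -3.

x1 = 5/2, x2 = -2, x3 = -3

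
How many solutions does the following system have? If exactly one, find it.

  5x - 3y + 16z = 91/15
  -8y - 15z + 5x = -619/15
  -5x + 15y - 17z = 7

Row-reduce the augmented matrix:
R1 ← R1 / (5).
R2 ← R2 − 5·R1.
R3 ← R3 + 5·R1.
R2 ← R2 / (-5).
R1 ← R1 + 3/5·R2.
R3 ← R3 − 12·R2.
R3 ← R3 / (-377/5).
R1 ← R1 − 173/25·R3.
R2 ← R2 − 31/5·R3.
Reading off the reduced rows gives x = -7/3, y = 6/5, z = 4/3.

x = -7/3, y = 6/5, z = 4/3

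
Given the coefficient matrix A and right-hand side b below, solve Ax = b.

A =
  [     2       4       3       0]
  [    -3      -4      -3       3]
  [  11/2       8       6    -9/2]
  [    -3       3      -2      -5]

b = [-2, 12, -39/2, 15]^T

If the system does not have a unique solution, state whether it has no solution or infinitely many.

no solution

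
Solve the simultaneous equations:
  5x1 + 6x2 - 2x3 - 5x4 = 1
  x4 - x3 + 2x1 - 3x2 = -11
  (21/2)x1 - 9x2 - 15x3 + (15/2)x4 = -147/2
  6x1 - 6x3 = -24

infinitely many solutions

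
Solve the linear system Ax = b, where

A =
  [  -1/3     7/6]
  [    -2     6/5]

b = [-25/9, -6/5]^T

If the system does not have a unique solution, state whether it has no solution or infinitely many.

Row-reduce the augmented matrix:
R1 ← R1 / (-1/3).
R2 ← R2 + 2·R1.
R2 ← R2 / (-29/5).
R1 ← R1 + 7/2·R2.
Reading off the reduced rows gives x_1 = -1, x_2 = -8/3.

x_1 = -1, x_2 = -8/3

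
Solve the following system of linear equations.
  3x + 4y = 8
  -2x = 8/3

Row-reduce the augmented matrix:
R1 ← R1 / (3).
R2 ← R2 + 2·R1.
R2 ← R2 / (8/3).
R1 ← R1 − 4/3·R2.
Reading off the reduced rows gives x = -4/3, y = 3.

x = -4/3, y = 3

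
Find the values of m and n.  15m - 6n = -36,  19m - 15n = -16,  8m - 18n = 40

m = -4, n = -4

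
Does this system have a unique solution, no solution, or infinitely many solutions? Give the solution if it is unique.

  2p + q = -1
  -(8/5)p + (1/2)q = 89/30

Row-reduce the augmented matrix:
R1 ← R1 / (2).
R2 ← R2 + 8/5·R1.
R2 ← R2 / (13/10).
R1 ← R1 − 1/2·R2.
Reading off the reduced rows gives p = -4/3, q = 5/3.

p = -4/3, q = 5/3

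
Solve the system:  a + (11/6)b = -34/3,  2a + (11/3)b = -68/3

Row-reduce:
R2 ← R2 − 2·R1.
Rank is 1 with 2 unknowns, leaving b free.

infinitely many solutions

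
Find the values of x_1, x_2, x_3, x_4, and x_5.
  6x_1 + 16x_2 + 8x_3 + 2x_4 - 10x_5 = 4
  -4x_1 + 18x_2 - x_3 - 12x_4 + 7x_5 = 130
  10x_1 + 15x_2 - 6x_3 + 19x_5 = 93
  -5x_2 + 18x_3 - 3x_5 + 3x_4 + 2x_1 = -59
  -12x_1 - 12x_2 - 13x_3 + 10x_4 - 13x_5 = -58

Row-reduce the augmented matrix:
R1 ← R1 / (6).
R2 ← R2 + 4·R1.
R3 ← R3 − 10·R1.
R4 ← R4 − 2·R1.
R5 ← R5 + 12·R1.
R2 ← R2 / (86/3).
R1 ← R1 − 8/3·R2.
R3 ← R3 + 35/3·R2.
R4 ← R4 + 31/3·R2.
R5 ← R5 − 20·R2.
R3 ← R3 / (-1511/86).
R1 ← R1 − 40/43·R3.
R2 ← R2 − 13/86·R3.
R4 ← R4 − 1453/86·R3.
R5 ← R5 + 1/43·R3.
R4 ← R4 / (-13435/1511).
R1 ← R1 − 1389/1511·R4.
R2 ← R2 + 662/1511·R4.
R3 ← R3 − 660/1511·R4.
R5 ← R5 − 32414/1511·R4.
R5 ← R5 / (683534/13435).
R1 ← R1 − 51109/13435·R5.
R2 ← R2 + 18797/13435·R5.
R3 ← R3 + 871/2687·R5.
R4 ← R4 + 52706/13435·R5.
Reading off the reduced rows gives x_1 = -3, x_2 = 4, x_3 = -1, x_4 = -2, x_5 = 3.

x_1 = -3, x_2 = 4, x_3 = -1, x_4 = -2, x_5 = 3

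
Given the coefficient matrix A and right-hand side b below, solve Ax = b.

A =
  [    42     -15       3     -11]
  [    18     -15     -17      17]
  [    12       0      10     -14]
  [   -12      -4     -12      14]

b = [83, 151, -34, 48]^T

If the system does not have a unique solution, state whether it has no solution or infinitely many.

infinitely many solutions

Row-reduce:
R1 ← R1 / (42).
R2 ← R2 − 18·R1.
R3 ← R3 − 12·R1.
R4 ← R4 + 12·R1.
R2 ← R2 / (-60/7).
R1 ← R1 + 5/14·R2.
R3 ← R3 − 30/7·R2.
R4 ← R4 + 58/7·R2.
Swap R3 and R4.
R3 ← R3 / (98/15).
R1 ← R1 − 5/6·R3.
R2 ← R2 − 32/15·R3.
Rank is 3 with 4 unknowns, leaving x_4 free.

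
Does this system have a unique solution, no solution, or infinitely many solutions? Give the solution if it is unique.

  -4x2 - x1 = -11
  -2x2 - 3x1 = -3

x1 = -1, x2 = 3

Row-reduce the augmented matrix:
R1 ← R1 / (-1).
R2 ← R2 + 3·R1.
R2 ← R2 / (10).
R1 ← R1 − 4·R2.
Reading off the reduced rows gives x1 = -1, x2 = 3.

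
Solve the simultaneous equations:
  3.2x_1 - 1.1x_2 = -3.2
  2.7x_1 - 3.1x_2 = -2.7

x_1 = -1, x_2 = 0

Row-reduce the augmented matrix:
R1 ← R1 / (16/5).
R2 ← R2 − 27/10·R1.
R2 ← R2 / (-139/64).
R1 ← R1 + 11/32·R2.
Reading off the reduced rows gives x_1 = -1, x_2 = 0.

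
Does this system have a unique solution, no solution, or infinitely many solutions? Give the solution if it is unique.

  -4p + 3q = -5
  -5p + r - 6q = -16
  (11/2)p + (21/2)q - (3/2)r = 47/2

Row-reduce:
R1 ← R1 / (-4).
R2 ← R2 + 5·R1.
R3 ← R3 − 11/2·R1.
R2 ← R2 / (-39/4).
R1 ← R1 + 3/4·R2.
R3 ← R3 − 117/8·R2.
Row 3 reduces to 0 = 2, a contradiction. The system is inconsistent.

no solution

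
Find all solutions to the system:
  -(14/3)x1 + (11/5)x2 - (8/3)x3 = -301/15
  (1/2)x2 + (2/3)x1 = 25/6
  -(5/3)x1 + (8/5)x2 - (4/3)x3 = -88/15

infinitely many solutions

Row-reduce:
R1 ← R1 / (-14/3).
R2 ← R2 − 2/3·R1.
R3 ← R3 + 5/3·R1.
R2 ← R2 / (57/70).
R1 ← R1 + 33/70·R2.
R3 ← R3 − 57/70·R2.
Rank is 2 with 3 unknowns, leaving x3 free.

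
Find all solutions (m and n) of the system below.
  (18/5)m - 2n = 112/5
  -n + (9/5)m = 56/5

Row-reduce:
R1 ← R1 / (18/5).
R2 ← R2 − 9/5·R1.
Rank is 1 with 2 unknowns, leaving n free.

infinitely many solutions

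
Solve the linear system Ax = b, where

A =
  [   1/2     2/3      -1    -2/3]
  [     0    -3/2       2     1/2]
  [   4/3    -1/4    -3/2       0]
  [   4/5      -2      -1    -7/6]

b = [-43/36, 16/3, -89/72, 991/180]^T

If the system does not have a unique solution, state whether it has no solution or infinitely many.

x_1 = 2/3, x_2 = -2, x_3 = 7/4, x_4 = -7/3

Row-reduce the augmented matrix:
R1 ← R1 / (1/2).
R3 ← R3 − 4/3·R1.
R4 ← R4 − 4/5·R1.
R2 ← R2 / (-3/2).
R1 ← R1 − 4/3·R2.
R3 ← R3 + 73/36·R2.
R4 ← R4 + 46/15·R2.
R3 ← R3 / (-83/54).
R1 ← R1 + 2/9·R3.
R2 ← R2 + 4/3·R3.
R4 ← R4 + 157/45·R3.
R4 ← R4 / (-4511/1245).
R1 ← R1 + 87/83·R4.
R2 ← R2 + 107/83·R4.
R3 ← R3 + 119/166·R4.
Reading off the reduced rows gives x_1 = 2/3, x_2 = -2, x_3 = 7/4, x_4 = -7/3.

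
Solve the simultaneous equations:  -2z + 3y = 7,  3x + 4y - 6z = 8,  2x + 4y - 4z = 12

Row-reduce the augmented matrix:
Swap R1 and R2.
R1 ← R1 / (3).
R3 ← R3 − 2·R1.
R2 ← R2 / (3).
R1 ← R1 − 4/3·R2.
R3 ← R3 − 4/3·R2.
R3 ← R3 / (8/9).
R1 ← R1 + 10/9·R3.
R2 ← R2 + 2/3·R3.
Reading off the reduced rows gives x = 4, y = 5, z = 4.

x = 4, y = 5, z = 4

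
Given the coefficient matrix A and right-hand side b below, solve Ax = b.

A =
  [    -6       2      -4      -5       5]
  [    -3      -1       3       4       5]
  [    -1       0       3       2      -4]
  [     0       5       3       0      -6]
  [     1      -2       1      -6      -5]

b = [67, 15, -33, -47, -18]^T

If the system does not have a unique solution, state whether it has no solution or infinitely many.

x_1 = -3, x_2 = -1, x_3 = -4, x_4 = -2, x_5 = 5

Row-reduce the augmented matrix:
R1 ← R1 / (-6).
R2 ← R2 + 3·R1.
R3 ← R3 + 1·R1.
R5 ← R5 − 1·R1.
R2 ← R2 / (-2).
R1 ← R1 + 1/3·R2.
R3 ← R3 + 1/3·R2.
R4 ← R4 − 5·R2.
R5 ← R5 + 5/3·R2.
R3 ← R3 / (17/6).
R1 ← R1 + 1/6·R3.
R2 ← R2 + 5/2·R3.
R4 ← R4 − 31/2·R3.
R5 ← R5 + 23/6·R3.
R4 ← R4 / (227/34).
R1 ← R1 + 5/34·R4.
R2 ← R2 + 29/17·R4.
R3 ← R3 − 21/34·R4.
R5 ← R5 + 168/17·R4.
R5 ← R5 / (6703/227).
R1 ← R1 + 209/227·R5.
R2 ← R2 − 345/227·R5.
R3 ← R3 + 1029/227·R5.
R4 ← R4 − 985/227·R5.
Reading off the reduced rows gives x_1 = -3, x_2 = -1, x_3 = -4, x_4 = -2, x_5 = 5.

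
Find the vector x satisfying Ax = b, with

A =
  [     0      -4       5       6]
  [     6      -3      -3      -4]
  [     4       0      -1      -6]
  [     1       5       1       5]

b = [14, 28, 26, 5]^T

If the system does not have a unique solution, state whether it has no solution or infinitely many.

x_1 = 6, x_2 = 0, x_3 = 4, x_4 = -1

Row-reduce the augmented matrix:
Swap R1 and R2.
R1 ← R1 / (6).
R3 ← R3 − 4·R1.
R4 ← R4 − 1·R1.
R2 ← R2 / (-4).
R1 ← R1 + 1/2·R2.
R3 ← R3 − 2·R2.
R4 ← R4 − 11/2·R2.
R3 ← R3 / (7/2).
R1 ← R1 + 9/8·R3.
R2 ← R2 + 5/4·R3.
R4 ← R4 − 67/8·R3.
R4 ← R4 / (103/7).
R1 ← R1 + 32/21·R4.
R2 ← R2 + 34/21·R4.
R3 ← R3 + 2/21·R4.
Reading off the reduced rows gives x_1 = 6, x_2 = 0, x_3 = 4, x_4 = -1.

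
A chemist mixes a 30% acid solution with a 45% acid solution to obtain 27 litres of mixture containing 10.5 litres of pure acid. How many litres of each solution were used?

litres of solution A: 11, litres of solution B: 16

Let a = litres of solution A, b = litres of solution B.
  a + b = 27
  (3/10)a + (9/20)b = 21/2
From equation 1: a = 27 − b.
Substitute into equation 2 and solve: b = 16.
Then a = 11.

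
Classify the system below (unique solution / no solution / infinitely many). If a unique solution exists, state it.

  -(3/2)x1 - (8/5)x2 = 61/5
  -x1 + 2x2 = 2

x1 = -6, x2 = -2

Row-reduce the augmented matrix:
R1 ← R1 / (-3/2).
R2 ← R2 + 1·R1.
R2 ← R2 / (46/15).
R1 ← R1 − 16/15·R2.
Reading off the reduced rows gives x1 = -6, x2 = -2.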